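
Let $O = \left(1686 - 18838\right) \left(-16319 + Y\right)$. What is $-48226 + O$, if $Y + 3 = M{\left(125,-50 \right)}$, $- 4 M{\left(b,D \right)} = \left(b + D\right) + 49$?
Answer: $280438430$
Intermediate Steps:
$M{\left(b,D \right)} = - \frac{49}{4} - \frac{D}{4} - \frac{b}{4}$ ($M{\left(b,D \right)} = - \frac{\left(b + D\right) + 49}{4} = - \frac{\left(D + b\right) + 49}{4} = - \frac{49 + D + b}{4} = - \frac{49}{4} - \frac{D}{4} - \frac{b}{4}$)
$Y = -34$ ($Y = -3 - 31 = -34$)
$O = 280486656$ ($O = \left(1686 - 18838\right) \left(-16319 - 34\right) = \left(-17152\right) \left(-16353\right) = 280486656$)
$-48226 + O = -48226 + 280486656 = 280438430$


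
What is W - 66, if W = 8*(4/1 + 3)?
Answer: -10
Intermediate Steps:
W = 56 (W = 8*(4*1 + 3) = 8*(4 + 3) = 8*7 = 56)
W - 66 = 56 - 66 = -10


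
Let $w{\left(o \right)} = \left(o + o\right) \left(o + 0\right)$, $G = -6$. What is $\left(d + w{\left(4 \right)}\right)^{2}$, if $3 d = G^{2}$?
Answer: $1936$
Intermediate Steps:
$w{\left(o \right)} = 2 o^{2}$ ($w{\left(o \right)} = 2 o o = 2 o^{2}$)
$d = 12$ ($d = \frac{\left(-6\right)^{2}}{3} = \frac{1}{3} \cdot 36 = 12$)
$\left(d + w{\left(4 \right)}\right)^{2} = \left(12 + 2 \cdot 4^{2}\right)^{2} = \left(12 + 2 \cdot 16\right)^{2} = \left(12 + 32\right)^{2} = 44^{2} = 1936$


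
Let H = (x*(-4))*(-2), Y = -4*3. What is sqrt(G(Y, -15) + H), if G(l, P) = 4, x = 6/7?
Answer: 2*sqrt(133)/7 ≈ 3.2950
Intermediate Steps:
Y = -12
x = 6/7 (x = 6*(1/7) = 6/7 ≈ 0.85714)
H = 48/7 (H = ((6/7)*(-4))*(-2) = -24/7*(-2) = 48/7 ≈ 6.8571)
sqrt(G(Y, -15) + H) = sqrt(4 + 48/7) = sqrt(76/7) = 2*sqrt(133)/7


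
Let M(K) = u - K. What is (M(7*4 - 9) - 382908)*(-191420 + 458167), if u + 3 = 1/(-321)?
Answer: -32788682882657/321 ≈ -1.0215e+11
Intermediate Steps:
u = -964/321 (u = -3 + 1/(-321) = -3 - 1/321 = -964/321 ≈ -3.0031)
M(K) = -964/321 - K
(M(7*4 - 9) - 382908)*(-191420 + 458167) = ((-964/321 - (7*4 - 9)) - 382908)*(-191420 + 458167) = ((-964/321 - (28 - 9)) - 382908)*266747 = ((-964/321 - 1*19) - 382908)*266747 = ((-964/321 - 19) - 382908)*266747 = (-7063/321 - 382908)*266747 = -122920531/321*266747 = -32788682882657/321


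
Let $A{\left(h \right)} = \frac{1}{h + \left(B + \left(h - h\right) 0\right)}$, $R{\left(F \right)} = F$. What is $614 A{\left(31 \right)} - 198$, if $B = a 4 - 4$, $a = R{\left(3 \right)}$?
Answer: $- \frac{7108}{39} \approx -182.26$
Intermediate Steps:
$a = 3$
$B = 8$ ($B = 3 \cdot 4 - 4 = 12 - 4 = 8$)
$A{\left(h \right)} = \frac{1}{8 + h}$ ($A{\left(h \right)} = \frac{1}{h + \left(8 + \left(h - h\right) 0\right)} = \frac{1}{h + \left(8 + 0 \cdot 0\right)} = \frac{1}{h + \left(8 + 0\right)} = \frac{1}{h + 8} = \frac{1}{8 + h}$)
$614 A{\left(31 \right)} - 198 = \frac{614}{8 + 31} - 198 = \frac{614}{39} - 198 = - \frac{7108}{39}$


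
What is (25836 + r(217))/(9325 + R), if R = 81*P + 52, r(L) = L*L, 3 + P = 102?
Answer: 72925/17396 ≈ 4.1921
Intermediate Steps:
P = 99 (P = -3 + 102 = 99)
r(L) = L**2
R = 8071 (R = 81*99 + 52 = 8019 + 52 = 8071)
(25836 + r(217))/(9325 + R) = (25836 + 217**2)/(9325 + 8071) = (25836 + 47089)/17396 = 72925*(1/17396) = 72925/17396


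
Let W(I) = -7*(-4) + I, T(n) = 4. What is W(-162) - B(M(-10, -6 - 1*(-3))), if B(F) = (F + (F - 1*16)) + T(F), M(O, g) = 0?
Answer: -122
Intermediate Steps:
B(F) = -12 + 2*F (B(F) = (F + (F - 1*16)) + 4 = (F + (F - 16)) + 4 = (F + (-16 + F)) + 4 = (-16 + 2*F) + 4 = -12 + 2*F)
W(I) = 28 + I
W(-162) - B(M(-10, -6 - 1*(-3))) = (28 - 162) - (-12 + 2*0) = -134 - (-12 + 0) = -134 - 1*(-12) = -134 + 12 = -122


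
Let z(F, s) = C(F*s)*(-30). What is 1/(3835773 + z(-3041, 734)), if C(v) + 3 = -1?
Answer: 1/3835893 ≈ 2.6070e-7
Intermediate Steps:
C(v) = -4 (C(v) = -3 - 1 = -4)
z(F, s) = 120 (z(F, s) = -4*(-30) = 120)
1/(3835773 + z(-3041, 734)) = 1/(3835773 + 120) = 1/3835893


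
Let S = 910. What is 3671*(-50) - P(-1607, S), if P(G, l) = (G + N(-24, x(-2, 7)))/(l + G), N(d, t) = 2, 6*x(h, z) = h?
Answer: -127935955/697 ≈ -1.8355e+5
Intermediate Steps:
x(h, z) = h/6
P(G, l) = (2 + G)/(G + l) (P(G, l) = (G + 2)/(l + G) = (2 + G)/(G + l))
3671*(-50) - P(-1607, S) = 3671*(-50) - (2 - 1607)/(-1607 + 910) = -183550 - (-1605)/(-697) = -183550 - (-1)*(-1605)/697 = -183550 - 1*1605/697 = -183550 - 1605/697 = -127935955/697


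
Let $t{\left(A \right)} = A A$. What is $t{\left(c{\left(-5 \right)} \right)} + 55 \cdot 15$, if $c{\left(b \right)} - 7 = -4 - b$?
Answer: $889$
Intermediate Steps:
$c{\left(b \right)} = 3 - b$ ($c{\left(b \right)} = 7 - \left(4 + b\right) = 3 - b$)
$t{\left(A \right)} = A^{2}$
$t{\left(c{\left(-5 \right)} \right)} + 55 \cdot 15 = \left(3 - -5\right)^{2} + 55 \cdot 15 = \left(3 + 5\right)^{2} + 825 = 8^{2} + 825 = 64 + 825 = 889$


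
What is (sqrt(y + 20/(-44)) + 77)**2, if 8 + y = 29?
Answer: (847 + sqrt(2486))**2/121 ≈ 6647.6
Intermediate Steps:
y = 21 (y = -8 + 29 = 21)
(sqrt(y + 20/(-44)) + 77)**2 = (sqrt(21 + 20/(-44)) + 77)**2 = (sqrt(21 + 20*(-1/44)) + 77)**2 = (sqrt(21 - 5/11) + 77)**2 = (sqrt(226/11) + 77)**2 = (sqrt(2486)/11 + 77)**2 = (77 + sqrt(2486)/11)**2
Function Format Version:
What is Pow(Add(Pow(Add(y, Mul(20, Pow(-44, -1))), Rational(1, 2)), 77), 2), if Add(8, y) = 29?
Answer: Mul(Rational(1, 121), Pow(Add(847, Pow(2486, Rational(1, 2))), 2)) ≈ 6647.6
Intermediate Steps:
y = 21 (y = Add(-8, 29) = 21)
Pow(Add(Pow(Add(y, Mul(20, Pow(-44, -1))), Rational(1, 2)), 77), 2) = Pow(Add(Pow(Add(21, Mul(20, Pow(-44, -1))), Rational(1, 2)), 77), 2) = Pow(Add(Pow(Add(21, Mul(20, Rational(-1, 44))), Rational(1, 2)), 77), 2) = Pow(Add(Pow(Add(21, Rational(-5, 11)), Rational(1, 2)), 77), 2) = Pow(Add(Pow(Rational(226, 11), Rational(1, 2)), 77), 2) = Pow(Add(Mul(Rational(1, 11), Pow(2486, Rational(1, 2))), 77), 2) = Pow(Add(77, Mul(Rational(1, 11), Pow(2486, Rational(1, 2)))), 2)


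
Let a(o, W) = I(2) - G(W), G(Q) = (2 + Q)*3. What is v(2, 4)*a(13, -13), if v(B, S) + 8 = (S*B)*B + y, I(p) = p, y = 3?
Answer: 385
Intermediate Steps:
G(Q) = 6 + 3*Q
a(o, W) = -4 - 3*W (a(o, W) = 2 - (6 + 3*W) = 2 + (-6 - 3*W) = -4 - 3*W)
v(B, S) = -5 + S*B² (v(B, S) = -8 + ((S*B)*B + 3) = -8 + ((B*S)*B + 3) = -8 + (S*B² + 3) = -8 + (3 + S*B²) = -5 + S*B²)
v(2, 4)*a(13, -13) = (-5 + 4*2²)*(-4 - 3*(-13)) = (-5 + 4*4)*(-4 + 39) = (-5 + 16)*35 = 11*35 = 385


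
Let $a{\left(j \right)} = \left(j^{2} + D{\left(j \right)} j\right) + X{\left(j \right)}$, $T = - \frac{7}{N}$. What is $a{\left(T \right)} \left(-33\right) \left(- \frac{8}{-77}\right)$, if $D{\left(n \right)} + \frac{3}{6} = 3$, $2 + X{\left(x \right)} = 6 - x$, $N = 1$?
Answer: $- \frac{1020}{7} \approx -145.71$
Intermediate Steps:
$T = -7$ ($T = - \frac{7}{1} = \left(-7\right) 1 = -7$)
$X{\left(x \right)} = 4 - x$ ($X{\left(x \right)} = -2 - \left(-6 + x\right) = 4 - x$)
$D{\left(n \right)} = \frac{5}{2}$ ($D{\left(n \right)} = - \frac{1}{2} + 3 = \frac{5}{2}$)
$a{\left(j \right)} = 4 + j^{2} + \frac{3 j}{2}$ ($a{\left(j \right)} = \left(j^{2} + \frac{5 j}{2}\right) - \left(-4 + j\right) = 4 + j^{2} + \frac{3 j}{2}$)
$a{\left(T \right)} \left(-33\right) \left(- \frac{8}{-77}\right) = \left(4 + \left(-7\right)^{2} + \frac{3}{2} \left(-7\right)\right) \left(-33\right) \left(- \frac{8}{-77}\right) = \left(4 + 49 - \frac{21}{2}\right) \left(-33\right) \left(\left(-8\right) \left(- \frac{1}{77}\right)\right) = \frac{85}{2} \left(-33\right) \frac{8}{77} = \left(- \frac{2805}{2}\right) \frac{8}{77} = - \frac{1020}{7}$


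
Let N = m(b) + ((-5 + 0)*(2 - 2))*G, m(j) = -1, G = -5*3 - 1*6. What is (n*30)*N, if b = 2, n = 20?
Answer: -600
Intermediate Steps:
G = -21 (G = -15 - 6 = -21)
N = -1 (N = -1 + ((-5 + 0)*(2 - 2))*(-21) = -1 - 5*0*(-21) = -1 + 0*(-21) = -1 + 0 = -1)
(n*30)*N = (20*30)*(-1) = 600*(-1) = -600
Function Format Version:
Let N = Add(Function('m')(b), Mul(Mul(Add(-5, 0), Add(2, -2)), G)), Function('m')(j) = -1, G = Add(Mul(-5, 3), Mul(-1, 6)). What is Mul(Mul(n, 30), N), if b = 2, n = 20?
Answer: -600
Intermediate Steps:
G = -21 (G = Add(-15, -6) = -21)
N = -1 (N = Add(-1, Mul(Mul(Add(-5, 0), Add(2, -2)), -21)) = Add(-1, Mul(Mul(-5, 0), -21)) = Add(-1, Mul(0, -21)) = Add(-1, 0) = -1)
Mul(Mul(n, 30), N) = Mul(Mul(20, 30), -1) = Mul(600, -1) = -600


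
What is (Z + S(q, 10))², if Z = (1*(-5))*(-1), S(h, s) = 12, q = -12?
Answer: 289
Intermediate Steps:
Z = 5 (Z = -5*(-1) = 5)
(Z + S(q, 10))² = (5 + 12)² = 17² = 289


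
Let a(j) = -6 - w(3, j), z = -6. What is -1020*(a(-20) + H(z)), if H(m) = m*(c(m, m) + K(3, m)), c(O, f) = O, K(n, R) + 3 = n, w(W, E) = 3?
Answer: -27540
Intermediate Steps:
K(n, R) = -3 + n
a(j) = -9 (a(j) = -6 - 1*3 = -6 - 3 = -9)
H(m) = m**2 (H(m) = m*(m + (-3 + 3)) = m*(m + 0) = m*m = m**2)
-1020*(a(-20) + H(z)) = -1020*(-9 + (-6)**2) = -1020*(-9 + 36) = -1020*27 = -27540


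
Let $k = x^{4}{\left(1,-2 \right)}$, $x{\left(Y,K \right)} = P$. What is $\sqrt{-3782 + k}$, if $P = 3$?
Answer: $i \sqrt{3701} \approx 60.836 i$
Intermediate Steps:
$x{\left(Y,K \right)} = 3$
$k = 81$ ($k = 3^{4} = 81$)
$\sqrt{-3782 + k} = \sqrt{-3782 + 81} = \sqrt{-3701} = i \sqrt{3701}$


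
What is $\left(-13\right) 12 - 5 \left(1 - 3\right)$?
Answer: $-146$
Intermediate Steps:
$\left(-13\right) 12 - 5 \left(1 - 3\right) = -156 - -10 = -156 + 10 = -146$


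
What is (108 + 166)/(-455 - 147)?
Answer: -137/301 ≈ -0.45515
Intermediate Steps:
(108 + 166)/(-455 - 147) = 274/(-602) = 274*(-1/602) = -137/301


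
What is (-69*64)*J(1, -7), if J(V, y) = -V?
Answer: 4416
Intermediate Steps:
(-69*64)*J(1, -7) = (-69*64)*(-1*1) = -4416*(-1) = 4416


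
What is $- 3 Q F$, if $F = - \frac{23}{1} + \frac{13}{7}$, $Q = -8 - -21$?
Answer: $\frac{5772}{7} \approx 824.57$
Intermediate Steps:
$Q = 13$ ($Q = -8 + 21 = 13$)
$F = - \frac{148}{7}$ ($F = \left(-23\right) 1 + 13 \cdot \frac{1}{7} = -23 + \frac{13}{7} = - \frac{148}{7} \approx -21.143$)
$- 3 Q F = \left(-3\right) 13 \left(- \frac{148}{7}\right) = \left(-39\right) \left(- \frac{148}{7}\right) = \frac{5772}{7}$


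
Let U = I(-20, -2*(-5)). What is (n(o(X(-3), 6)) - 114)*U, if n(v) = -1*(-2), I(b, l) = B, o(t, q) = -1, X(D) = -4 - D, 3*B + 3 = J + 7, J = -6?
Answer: 224/3 ≈ 74.667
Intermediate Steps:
B = -⅔ (B = -1 + (-6 + 7)/3 = -1 + (⅓)*1 = -1 + ⅓ = -⅔ ≈ -0.66667)
I(b, l) = -⅔
U = -⅔ ≈ -0.66667
n(v) = 2
(n(o(X(-3), 6)) - 114)*U = (2 - 114)*(-⅔) = -112*(-⅔) = 224/3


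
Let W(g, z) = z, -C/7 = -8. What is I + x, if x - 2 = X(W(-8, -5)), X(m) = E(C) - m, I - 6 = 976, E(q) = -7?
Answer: 982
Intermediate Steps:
C = 56 (C = -7*(-8) = 56)
I = 982 (I = 6 + 976 = 982)
X(m) = -7 - m
x = 0 (x = 2 + (-7 - 1*(-5)) = 2 + (-7 + 5) = 2 - 2 = 0)
I + x = 982 + 0 = 982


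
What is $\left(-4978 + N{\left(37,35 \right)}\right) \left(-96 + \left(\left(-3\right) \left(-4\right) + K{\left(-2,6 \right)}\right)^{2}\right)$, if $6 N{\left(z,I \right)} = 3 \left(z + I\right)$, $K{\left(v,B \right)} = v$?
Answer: $-19768$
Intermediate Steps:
$N{\left(z,I \right)} = \frac{I}{2} + \frac{z}{2}$ ($N{\left(z,I \right)} = \frac{3 \left(z + I\right)}{6} = \frac{3 \left(I + z\right)}{6} = \frac{3 I + 3 z}{6} = \frac{I}{2} + \frac{z}{2}$)
$\left(-4978 + N{\left(37,35 \right)}\right) \left(-96 + \left(\left(-3\right) \left(-4\right) + K{\left(-2,6 \right)}\right)^{2}\right) = \left(-4978 + \left(\frac{1}{2} \cdot 35 + \frac{1}{2} \cdot 37\right)\right) \left(-96 + \left(\left(-3\right) \left(-4\right) - 2\right)^{2}\right) = \left(-4978 + \left(\frac{35}{2} + \frac{37}{2}\right)\right) \left(-96 + \left(12 - 2\right)^{2}\right) = \left(-4978 + 36\right) \left(-96 + 10^{2}\right) = - 4942 \left(-96 + 100\right) = \left(-4942\right) 4 = -19768$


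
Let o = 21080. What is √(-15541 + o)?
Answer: √5539 ≈ 74.424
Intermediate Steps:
√(-15541 + o) = √(-15541 + 21080) = √5539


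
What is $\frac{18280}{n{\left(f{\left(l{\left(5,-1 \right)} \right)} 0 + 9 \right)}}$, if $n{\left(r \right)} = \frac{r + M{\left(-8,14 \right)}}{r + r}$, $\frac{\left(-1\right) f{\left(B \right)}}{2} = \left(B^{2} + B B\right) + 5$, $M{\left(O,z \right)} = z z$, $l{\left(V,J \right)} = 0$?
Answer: $\frac{65808}{41} \approx 1605.1$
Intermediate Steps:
$M{\left(O,z \right)} = z^{2}$
$f{\left(B \right)} = -10 - 4 B^{2}$ ($f{\left(B \right)} = - 2 \left(\left(B^{2} + B B\right) + 5\right) = - 2 \left(\left(B^{2} + B^{2}\right) + 5\right) = - 2 \left(2 B^{2} + 5\right) = - 2 \left(5 + 2 B^{2}\right) = -10 - 4 B^{2}$)
$n{\left(r \right)} = \frac{196 + r}{2 r}$ ($n{\left(r \right)} = \frac{r + 14^{2}}{r + r} = \frac{r + 196}{2 r} = \left(196 + r\right) \frac{1}{2 r} = \frac{196 + r}{2 r}$)
$\frac{18280}{n{\left(f{\left(l{\left(5,-1 \right)} \right)} 0 + 9 \right)}} = \frac{18280}{\frac{1}{2} \frac{1}{\left(-10 - 4 \cdot 0^{2}\right) 0 + 9} \left(196 + \left(\left(-10 - 4 \cdot 0^{2}\right) 0 + 9\right)\right)} = \frac{18280}{\frac{1}{2} \frac{1}{\left(-10 - 0\right) 0 + 9} \left(196 + \left(\left(-10 - 0\right) 0 + 9\right)\right)} = \frac{18280}{\frac{1}{2} \frac{1}{\left(-10 + 0\right) 0 + 9} \left(196 + \left(\left(-10 + 0\right) 0 + 9\right)\right)} = \frac{18280}{\frac{1}{2} \frac{1}{\left(-10\right) 0 + 9} \left(196 + \left(\left(-10\right) 0 + 9\right)\right)} = \frac{18280}{\frac{1}{2} \frac{1}{0 + 9} \left(196 + \left(0 + 9\right)\right)} = \frac{18280}{\frac{1}{2} \cdot \frac{1}{9} \left(196 + 9\right)} = \frac{18280}{\frac{1}{2} \cdot \frac{1}{9} \cdot 205} = \frac{18280}{\frac{205}{18}} = 18280 \cdot \frac{18}{205} = \frac{65808}{41}$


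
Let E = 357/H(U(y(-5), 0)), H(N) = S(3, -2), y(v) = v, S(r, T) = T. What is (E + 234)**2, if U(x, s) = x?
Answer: 12321/4 ≈ 3080.3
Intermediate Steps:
H(N) = -2
E = -357/2 (E = 357/(-2) = 357*(-1/2) = -357/2 ≈ -178.50)
(E + 234)**2 = (-357/2 + 234)**2 = (111/2)**2 = 12321/4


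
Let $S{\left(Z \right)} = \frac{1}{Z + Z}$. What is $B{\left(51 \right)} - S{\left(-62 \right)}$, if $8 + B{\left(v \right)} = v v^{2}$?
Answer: $\frac{16447733}{124} \approx 1.3264 \cdot 10^{5}$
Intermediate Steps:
$B{\left(v \right)} = -8 + v^{3}$ ($B{\left(v \right)} = -8 + v v^{2} = -8 + v^{3}$)
$S{\left(Z \right)} = \frac{1}{2 Z}$
$B{\left(51 \right)} - S{\left(-62 \right)} = \left(-8 + 51^{3}\right) - \frac{1}{2 \left(-62\right)} = \left(-8 + 132651\right) - \frac{1}{2} \left(- \frac{1}{62}\right) = 132643 - - \frac{1}{124} = 132643 + \frac{1}{124} = \frac{16447733}{124}$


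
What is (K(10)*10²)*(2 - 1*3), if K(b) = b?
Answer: -1000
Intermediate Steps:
(K(10)*10²)*(2 - 1*3) = (10*10²)*(2 - 1*3) = (10*100)*(2 - 3) = 1000*(-1) = -1000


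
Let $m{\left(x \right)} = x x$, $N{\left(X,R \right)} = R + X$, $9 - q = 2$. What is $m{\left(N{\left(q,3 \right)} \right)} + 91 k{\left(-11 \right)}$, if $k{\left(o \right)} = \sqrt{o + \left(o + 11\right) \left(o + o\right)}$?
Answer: $100 + 91 i \sqrt{11} \approx 100.0 + 301.81 i$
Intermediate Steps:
$q = 7$ ($q = 9 - 2 = 7$)
$k{\left(o \right)} = \sqrt{o + 2 o \left(11 + o\right)}$ ($k{\left(o \right)} = \sqrt{o + \left(11 + o\right) 2 o} = \sqrt{o + 2 o \left(11 + o\right)}$)
$m{\left(x \right)} = x^{2}$
$m{\left(N{\left(q,3 \right)} \right)} + 91 k{\left(-11 \right)} = \left(3 + 7\right)^{2} + 91 \sqrt{- 11 \left(23 + 2 \left(-11\right)\right)} = 10^{2} + 91 \sqrt{- 11 \left(23 - 22\right)} = 100 + 91 \sqrt{\left(-11\right) 1} = 100 + 91 \sqrt{-11} = 100 + 91 i \sqrt{11}$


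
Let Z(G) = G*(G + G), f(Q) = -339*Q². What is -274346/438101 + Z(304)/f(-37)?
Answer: -1843332686/1799280807 ≈ -1.0245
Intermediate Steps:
Z(G) = 2*G² (Z(G) = G*(2*G) = 2*G²)
-274346/438101 + Z(304)/f(-37) = -274346/438101 + (2*304²)/((-339*(-37)²)) = -274346*1/438101 + (2*92416)/((-339*1369)) = -274346/438101 + 184832/(-464091) = -274346/438101 + 184832*(-1/464091) = -274346/438101 - 184832/464091 = -1843332686/1799280807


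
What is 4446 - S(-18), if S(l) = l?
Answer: 4464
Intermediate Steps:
4446 - S(-18) = 4446 - 1*(-18) = 4446 + 18 = 4464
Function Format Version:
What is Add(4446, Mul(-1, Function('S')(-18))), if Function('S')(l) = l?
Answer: 4464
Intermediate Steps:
Add(4446, Mul(-1, Function('S')(-18))) = Add(4446, Mul(-1, -18)) = Add(4446, 18) = 4464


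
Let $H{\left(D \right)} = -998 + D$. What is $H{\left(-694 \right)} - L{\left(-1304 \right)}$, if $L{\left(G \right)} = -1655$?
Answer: $-37$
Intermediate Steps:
$H{\left(-694 \right)} - L{\left(-1304 \right)} = \left(-998 - 694\right) - -1655 = -1692 + 1655 = -37$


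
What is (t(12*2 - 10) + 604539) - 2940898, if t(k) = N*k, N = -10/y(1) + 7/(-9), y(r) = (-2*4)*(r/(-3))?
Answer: -42055603/18 ≈ -2.3364e+6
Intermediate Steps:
y(r) = 8*r/3 (y(r) = -8*r*(-1)/3 = -(-8)*r/3 = 8*r/3)
N = -163/36 (N = -10/((8/3)*1) + 7/(-9) = -10/8/3 + 7*(-⅑) = -10*3/8 - 7/9 = -15/4 - 7/9 = -163/36 ≈ -4.5278)
t(k) = -163*k/36
(t(12*2 - 10) + 604539) - 2940898 = (-163*(12*2 - 10)/36 + 604539) - 2940898 = (-163*(24 - 10)/36 + 604539) - 2940898 = (-163/36*14 + 604539) - 2940898 = (-1141/18 + 604539) - 2940898 = 10880561/18 - 2940898 = -42055603/18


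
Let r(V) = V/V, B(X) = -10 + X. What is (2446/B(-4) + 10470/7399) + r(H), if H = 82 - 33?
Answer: -1274842/7399 ≈ -172.30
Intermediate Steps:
H = 49
r(V) = 1
(2446/B(-4) + 10470/7399) + r(H) = (2446/(-10 - 4) + 10470/7399) + 1 = (2446/(-14) + 10470*(1/7399)) + 1 = (2446*(-1/14) + 10470/7399) + 1 = (-1223/7 + 10470/7399) + 1 = -1282241/7399 + 1 = -1274842/7399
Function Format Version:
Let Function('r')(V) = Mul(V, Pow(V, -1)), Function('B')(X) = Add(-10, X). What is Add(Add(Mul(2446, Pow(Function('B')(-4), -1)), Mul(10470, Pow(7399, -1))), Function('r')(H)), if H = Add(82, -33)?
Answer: Rational(-1274842, 7399) ≈ -172.30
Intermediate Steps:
H = 49
Function('r')(V) = 1
Add(Add(Mul(2446, Pow(Function('B')(-4), -1)), Mul(10470, Pow(7399, -1))), Function('r')(H)) = Add(Add(Mul(2446, Pow(Add(-10, -4), -1)), Mul(10470, Pow(7399, -1))), 1) = Add(Add(Mul(2446, Pow(-14, -1)), Mul(10470, Rational(1, 7399))), 1) = Add(Add(Mul(2446, Rational(-1, 14)), Rational(10470, 7399)), 1) = Add(Add(Rational(-1223, 7), Rational(10470, 7399)), 1) = Add(Rational(-1282241, 7399), 1) = Rational(-1274842, 7399)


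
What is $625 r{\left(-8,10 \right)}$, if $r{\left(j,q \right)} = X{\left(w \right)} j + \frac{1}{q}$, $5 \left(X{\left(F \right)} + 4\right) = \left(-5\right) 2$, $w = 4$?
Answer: $\frac{60125}{2} \approx 30063.0$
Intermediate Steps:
$X{\left(F \right)} = -6$ ($X{\left(F \right)} = -4 + \frac{\left(-5\right) 2}{5} = -4 + \frac{1}{5} \left(-10\right) = -4 - 2 = -6$)
$r{\left(j,q \right)} = \frac{1}{q} - 6 j$ ($r{\left(j,q \right)} = - 6 j + \frac{1}{q} = \frac{1}{q} - 6 j$)
$625 r{\left(-8,10 \right)} = 625 \left(\frac{1}{10} - -48\right) = 625 \left(\frac{1}{10} + 48\right) = 625 \cdot \frac{481}{10} = \frac{60125}{2}$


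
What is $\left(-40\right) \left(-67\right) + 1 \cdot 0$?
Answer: $2680$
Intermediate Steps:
$\left(-40\right) \left(-67\right) + 1 \cdot 0 = 2680 + 0 = 2680$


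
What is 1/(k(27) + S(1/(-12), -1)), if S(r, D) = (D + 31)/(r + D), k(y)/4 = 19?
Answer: 13/628 ≈ 0.020701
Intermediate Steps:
k(y) = 76 (k(y) = 4*19 = 76)
S(r, D) = (31 + D)/(D + r)
1/(k(27) + S(1/(-12), -1)) = 1/(76 + (31 - 1)/(-1 + 1/(-12))) = 1/(76 + 30/(-1 - 1/12)) = 1/(76 + 30/(-13/12)) = 1/(76 - 12/13*30) = 1/(76 - 360/13) = 1/(628/13) = 13/628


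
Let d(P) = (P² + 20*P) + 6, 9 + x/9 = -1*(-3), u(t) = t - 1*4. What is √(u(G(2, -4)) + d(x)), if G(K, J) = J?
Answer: √1834 ≈ 42.825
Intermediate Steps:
u(t) = -4 + t (u(t) = t - 4 = -4 + t)
x = -54 (x = -81 + 9*(-1*(-3)) = -81 + 9*3 = -81 + 27 = -54)
d(P) = 6 + P² + 20*P
√(u(G(2, -4)) + d(x)) = √((-4 - 4) + (6 + (-54)² + 20*(-54))) = √(-8 + (6 + 2916 - 1080)) = √(-8 + 1842) = √1834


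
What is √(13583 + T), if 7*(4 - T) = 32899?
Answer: √435470/7 ≈ 94.272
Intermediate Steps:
T = -32871/7 (T = 4 - ⅐*32899 = 4 - 32899/7 = -32871/7 ≈ -4695.9)
√(13583 + T) = √(13583 - 32871/7) = √(62210/7) = √435470/7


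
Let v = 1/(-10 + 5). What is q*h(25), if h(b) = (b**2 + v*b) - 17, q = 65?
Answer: 39195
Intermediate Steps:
v = -1/5 (v = 1/(-5) = -1/5 ≈ -0.20000)
h(b) = -17 + b**2 - b/5 (h(b) = (b**2 - b/5) - 17 = -17 + b**2 - b/5)
q*h(25) = 65*(-17 + 25**2 - 1/5*25) = 65*(-17 + 625 - 5) = 65*603 = 39195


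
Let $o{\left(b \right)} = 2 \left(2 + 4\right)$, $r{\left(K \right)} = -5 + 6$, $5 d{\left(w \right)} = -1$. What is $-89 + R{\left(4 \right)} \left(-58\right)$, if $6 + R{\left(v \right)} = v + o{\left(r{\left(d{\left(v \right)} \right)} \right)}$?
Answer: $-669$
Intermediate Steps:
$d{\left(w \right)} = - \frac{1}{5}$ ($d{\left(w \right)} = \frac{1}{5} \left(-1\right) = - \frac{1}{5}$)
$r{\left(K \right)} = 1$
$o{\left(b \right)} = 12$ ($o{\left(b \right)} = 2 \cdot 6 = 12$)
$R{\left(v \right)} = 6 + v$ ($R{\left(v \right)} = -6 + \left(v + 12\right) = -6 + \left(12 + v\right) = 6 + v$)
$-89 + R{\left(4 \right)} \left(-58\right) = -89 + \left(6 + 4\right) \left(-58\right) = -89 + 10 \left(-58\right) = -89 - 580 = -669$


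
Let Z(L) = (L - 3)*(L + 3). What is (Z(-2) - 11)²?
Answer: 256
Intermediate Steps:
Z(L) = (-3 + L)*(3 + L)
(Z(-2) - 11)² = ((-9 + (-2)²) - 11)² = ((-9 + 4) - 11)² = (-5 - 11)² = (-16)² = 256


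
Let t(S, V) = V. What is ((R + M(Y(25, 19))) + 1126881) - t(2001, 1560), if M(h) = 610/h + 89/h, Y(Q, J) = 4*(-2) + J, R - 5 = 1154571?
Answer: 25079566/11 ≈ 2.2800e+6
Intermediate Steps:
R = 1154576 (R = 5 + 1154571 = 1154576)
Y(Q, J) = -8 + J
M(h) = 699/h
((R + M(Y(25, 19))) + 1126881) - t(2001, 1560) = ((1154576 + 699/(-8 + 19)) + 1126881) - 1*1560 = ((1154576 + 699/11) + 1126881) - 1560 = (12701035/11 + 1126881) - 1560 = 25096726/11 - 1560 = 25079566/11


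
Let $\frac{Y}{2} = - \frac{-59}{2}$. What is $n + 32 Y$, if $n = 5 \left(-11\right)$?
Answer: $1833$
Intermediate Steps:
$n = -55$
$Y = 59$ ($Y = 2 \left(- \frac{-59}{2}\right) = 2 \left(\left(-1\right) \left(- \frac{59}{2}\right)\right) = 2 \cdot \frac{59}{2} = 59$)
$n + 32 Y = -55 + 32 \cdot 59 = -55 + 1888 = 1833$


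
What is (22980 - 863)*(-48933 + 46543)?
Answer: -52859630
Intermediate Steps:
(22980 - 863)*(-48933 + 46543) = 22117*(-2390) = -52859630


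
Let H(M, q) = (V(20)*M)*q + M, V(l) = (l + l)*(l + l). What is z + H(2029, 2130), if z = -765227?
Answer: 6914068802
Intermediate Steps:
V(l) = 4*l**2 (V(l) = (2*l)*(2*l) = 4*l**2)
H(M, q) = M + 1600*M*q (H(M, q) = ((4*20**2)*M)*q + M = ((4*400)*M)*q + M = (1600*M)*q + M = 1600*M*q + M = M + 1600*M*q)
z + H(2029, 2130) = -765227 + 2029*(1 + 1600*2130) = -765227 + 2029*(1 + 3408000) = -765227 + 2029*3408001 = -765227 + 6914834029 = 6914068802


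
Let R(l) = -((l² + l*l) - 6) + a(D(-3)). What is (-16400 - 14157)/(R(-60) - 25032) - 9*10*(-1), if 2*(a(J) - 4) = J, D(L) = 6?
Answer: 2930267/32219 ≈ 90.948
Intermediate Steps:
a(J) = 4 + J/2
R(l) = 13 - 2*l² (R(l) = -((l² + l*l) - 6) + (4 + (½)*6) = -((l² + l²) - 6) + (4 + 3) = -(2*l² - 6) + 7 = -(-6 + 2*l²) + 7 = (6 - 2*l²) + 7 = 13 - 2*l²)
(-16400 - 14157)/(R(-60) - 25032) - 9*10*(-1) = (-16400 - 14157)/((13 - 2*(-60)²) - 25032) - 9*10*(-1) = -30557/((13 - 2*3600) - 25032) - 90*(-1) = -30557/((13 - 7200) - 25032) + 90 = -30557/(-7187 - 25032) + 90 = -30557/(-32219) + 90 = -30557*(-1/32219) + 90 = 30557/32219 + 90 = 2930267/32219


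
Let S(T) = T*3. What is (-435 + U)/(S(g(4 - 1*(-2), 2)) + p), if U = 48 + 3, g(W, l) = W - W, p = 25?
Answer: -384/25 ≈ -15.360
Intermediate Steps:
g(W, l) = 0
S(T) = 3*T
U = 51
(-435 + U)/(S(g(4 - 1*(-2), 2)) + p) = (-435 + 51)/(3*0 + 25) = -384/(0 + 25) = -384/25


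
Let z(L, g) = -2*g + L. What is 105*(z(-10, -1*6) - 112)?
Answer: -11550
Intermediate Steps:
z(L, g) = L - 2*g
105*(z(-10, -1*6) - 112) = 105*((-10 - (-2)*6) - 112) = 105*((-10 - 2*(-6)) - 112) = 105*((-10 + 12) - 112) = 105*(2 - 112) = 105*(-110) = -11550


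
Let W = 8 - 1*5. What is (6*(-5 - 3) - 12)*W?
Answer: -180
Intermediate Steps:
W = 3 (W = 8 - 5 = 3)
(6*(-5 - 3) - 12)*W = (6*(-5 - 3) - 12)*3 = (6*(-8) - 12)*3 = (-48 - 12)*3 = -60*3 = -180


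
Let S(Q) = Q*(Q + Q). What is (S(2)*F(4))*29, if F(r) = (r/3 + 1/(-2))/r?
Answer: 145/3 ≈ 48.333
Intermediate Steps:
S(Q) = 2*Q² (S(Q) = Q*(2*Q) = 2*Q²)
F(r) = (-½ + r/3)/r (F(r) = (r*(⅓) + 1*(-½))/r = (r/3 - ½)/r = (-½ + r/3)/r)
(S(2)*F(4))*29 = ((2*2²)*((⅙)*(-3 + 2*4)/4))*29 = ((2*4)*((⅙)*(¼)*(-3 + 8)))*29 = (8*((⅙)*(¼)*5))*29 = (8*(5/24))*29 = (5/3)*29 = 145/3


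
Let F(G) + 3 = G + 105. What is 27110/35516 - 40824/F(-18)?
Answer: -8616833/17758 ≈ -485.24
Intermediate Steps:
F(G) = 102 + G (F(G) = -3 + (G + 105) = -3 + (105 + G) = 102 + G)
27110/35516 - 40824/F(-18) = 27110/35516 - 40824/(102 - 18) = 27110*(1/35516) - 40824/84 = 13555/17758 - 40824*1/84 = 13555/17758 - 486 = -8616833/17758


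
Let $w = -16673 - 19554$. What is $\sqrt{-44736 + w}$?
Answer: $i \sqrt{80963} \approx 284.54 i$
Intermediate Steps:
$w = -36227$
$\sqrt{-44736 + w} = \sqrt{-44736 - 36227} = \sqrt{-80963} = i \sqrt{80963}$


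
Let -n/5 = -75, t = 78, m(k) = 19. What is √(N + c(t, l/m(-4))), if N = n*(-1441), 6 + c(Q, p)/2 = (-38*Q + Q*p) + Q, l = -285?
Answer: I*√548499 ≈ 740.61*I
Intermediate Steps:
n = 375 (n = -5*(-75) = 375)
c(Q, p) = -12 - 74*Q + 2*Q*p (c(Q, p) = -12 + 2*((-38*Q + Q*p) + Q) = -12 + 2*(-37*Q + Q*p) = -12 + (-74*Q + 2*Q*p) = -12 - 74*Q + 2*Q*p)
N = -540375 (N = 375*(-1441) = -540375)
√(N + c(t, l/m(-4))) = √(-540375 + (-12 - 74*78 + 2*78*(-285/19))) = √(-540375 + (-12 - 5772 + 2*78*(-285*1/19))) = √(-540375 + (-12 - 5772 + 2*78*(-15))) = √(-540375 + (-12 - 5772 - 2340)) = √(-540375 - 8124) = √(-548499) = I*√548499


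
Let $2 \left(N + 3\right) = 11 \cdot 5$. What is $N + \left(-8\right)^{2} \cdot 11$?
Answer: $\frac{1457}{2} \approx 728.5$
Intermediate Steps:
$N = \frac{49}{2}$ ($N = -3 + \frac{11 \cdot 5}{2} = -3 + \frac{1}{2} \cdot 55 = -3 + \frac{55}{2} = \frac{49}{2} \approx 24.5$)
$N + \left(-8\right)^{2} \cdot 11 = \frac{49}{2} + \left(-8\right)^{2} \cdot 11 = \frac{49}{2} + 64 \cdot 11 = \frac{49}{2} + 704 = \frac{1457}{2}$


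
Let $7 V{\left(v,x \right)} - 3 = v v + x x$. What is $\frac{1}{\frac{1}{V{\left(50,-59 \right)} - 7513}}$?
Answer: $- \frac{46607}{7} \approx -6658.1$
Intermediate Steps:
$V{\left(v,x \right)} = \frac{3}{7} + \frac{v^{2}}{7} + \frac{x^{2}}{7}$ ($V{\left(v,x \right)} = \frac{3}{7} + \frac{v v + x x}{7} = \frac{3}{7} + \frac{v^{2} + x^{2}}{7} = \frac{3}{7} + \left(\frac{v^{2}}{7} + \frac{x^{2}}{7}\right) = \frac{3}{7} + \frac{v^{2}}{7} + \frac{x^{2}}{7}$)
$\frac{1}{\frac{1}{V{\left(50,-59 \right)} - 7513}} = \frac{1}{\frac{1}{\left(\frac{3}{7} + \frac{50^{2}}{7} + \frac{\left(-59\right)^{2}}{7}\right) - 7513}} = \frac{1}{\frac{1}{\left(\frac{3}{7} + \frac{1}{7} \cdot 2500 + \frac{1}{7} \cdot 3481\right) - 7513}} = \frac{1}{\frac{1}{\left(\frac{3}{7} + \frac{2500}{7} + \frac{3481}{7}\right) - 7513}} = \frac{1}{\frac{1}{\frac{5984}{7} - 7513}} = \frac{1}{\frac{1}{- \frac{46607}{7}}} = \frac{1}{- \frac{7}{46607}} = - \frac{46607}{7}$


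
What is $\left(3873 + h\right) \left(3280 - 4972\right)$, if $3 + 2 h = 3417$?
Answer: $-9441360$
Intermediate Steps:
$h = 1707$ ($h = - \frac{3}{2} + \frac{1}{2} \cdot 3417 = - \frac{3}{2} + \frac{3417}{2} = 1707$)
$\left(3873 + h\right) \left(3280 - 4972\right) = \left(3873 + 1707\right) \left(3280 - 4972\right) = 5580 \left(-1692\right) = -9441360$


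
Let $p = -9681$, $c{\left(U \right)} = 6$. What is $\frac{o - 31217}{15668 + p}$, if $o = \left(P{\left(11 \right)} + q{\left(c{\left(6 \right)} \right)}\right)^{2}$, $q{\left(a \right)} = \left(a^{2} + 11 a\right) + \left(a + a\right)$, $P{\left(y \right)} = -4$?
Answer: $- \frac{19117}{5987} \approx -3.1931$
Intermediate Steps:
$q{\left(a \right)} = a^{2} + 13 a$ ($q{\left(a \right)} = \left(a^{2} + 11 a\right) + 2 a = a^{2} + 13 a$)
$o = 12100$ ($o = \left(-4 + 6 \left(13 + 6\right)\right)^{2} = \left(-4 + 6 \cdot 19\right)^{2} = \left(-4 + 114\right)^{2} = 110^{2} = 12100$)
$\frac{o - 31217}{15668 + p} = \frac{12100 - 31217}{15668 - 9681} = - \frac{19117}{5987}$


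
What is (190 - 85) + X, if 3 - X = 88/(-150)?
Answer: 8144/75 ≈ 108.59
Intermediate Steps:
X = 269/75 (X = 3 - 88/(-150) = 3 - 88*(-1)/150 = 3 - 1*(-44/75) = 3 + 44/75 = 269/75 ≈ 3.5867)
(190 - 85) + X = (190 - 85) + 269/75 = 105 + 269/75 = 8144/75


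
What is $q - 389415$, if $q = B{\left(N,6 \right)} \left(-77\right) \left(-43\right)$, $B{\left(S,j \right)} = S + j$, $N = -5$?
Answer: $-386104$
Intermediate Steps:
$q = 3311$ ($q = \left(-5 + 6\right) \left(-77\right) \left(-43\right) = 1 \left(-77\right) \left(-43\right) = \left(-77\right) \left(-43\right) = 3311$)
$q - 389415 = 3311 - 389415 = -386104$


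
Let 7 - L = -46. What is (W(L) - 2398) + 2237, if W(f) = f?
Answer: -108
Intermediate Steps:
L = 53 (L = 7 - 1*(-46) = 7 + 46 = 53)
(W(L) - 2398) + 2237 = (53 - 2398) + 2237 = -2345 + 2237 = -108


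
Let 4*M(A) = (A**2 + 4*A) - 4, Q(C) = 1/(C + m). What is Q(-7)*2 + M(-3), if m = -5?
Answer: -23/12 ≈ -1.9167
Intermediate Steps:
Q(C) = 1/(-5 + C) (Q(C) = 1/(C - 5) = 1/(-5 + C))
M(A) = -1 + A + A**2/4 (M(A) = ((A**2 + 4*A) - 4)/4 = (-4 + A**2 + 4*A)/4 = -1 + A + A**2/4)
Q(-7)*2 + M(-3) = 2/(-5 - 7) + (-1 - 3 + (1/4)*(-3)**2) = 2/(-12) + (-1 - 3 + (1/4)*9) = -1/12*2 + (-1 - 3 + 9/4) = -1/6 - 7/4 = -23/12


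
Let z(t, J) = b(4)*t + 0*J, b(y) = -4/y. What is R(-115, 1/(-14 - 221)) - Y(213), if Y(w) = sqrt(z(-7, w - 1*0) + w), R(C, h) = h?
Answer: -1/235 - 2*sqrt(55) ≈ -14.837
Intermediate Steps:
z(t, J) = -t (z(t, J) = (-4/4)*t + 0*J = (-4*1/4)*t + 0 = -t + 0 = -t)
Y(w) = sqrt(7 + w) (Y(w) = sqrt(-1*(-7) + w) = sqrt(7 + w))
R(-115, 1/(-14 - 221)) - Y(213) = 1/(-14 - 221) - sqrt(7 + 213) = 1/(-235) - sqrt(220) = -1/235 - 2*sqrt(55)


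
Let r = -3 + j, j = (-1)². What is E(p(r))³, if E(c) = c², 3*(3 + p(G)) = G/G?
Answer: 262144/729 ≈ 359.59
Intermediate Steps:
j = 1
r = -2 (r = -3 + 1 = -2)
p(G) = -8/3 (p(G) = -3 + (G/G)/3 = -3 + (⅓)*1 = -3 + ⅓ = -8/3)
E(p(r))³ = ((-8/3)²)³ = (64/9)³ = 262144/729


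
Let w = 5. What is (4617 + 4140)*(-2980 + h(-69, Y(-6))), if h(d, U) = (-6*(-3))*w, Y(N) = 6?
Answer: -25307730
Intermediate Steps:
h(d, U) = 90 (h(d, U) = -6*(-3)*5 = 18*5 = 90)
(4617 + 4140)*(-2980 + h(-69, Y(-6))) = (4617 + 4140)*(-2980 + 90) = 8757*(-2890) = -25307730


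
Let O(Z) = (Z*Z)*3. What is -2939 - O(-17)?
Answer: -3806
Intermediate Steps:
O(Z) = 3*Z² (O(Z) = Z²*3 = 3*Z²)
-2939 - O(-17) = -2939 - 3*(-17)² = -2939 - 3*289 = -2939 - 1*867 = -2939 - 867 = -3806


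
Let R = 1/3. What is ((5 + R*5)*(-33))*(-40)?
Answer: 8800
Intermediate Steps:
R = ⅓ ≈ 0.33333
((5 + R*5)*(-33))*(-40) = ((5 + (⅓)*5)*(-33))*(-40) = ((5 + 5/3)*(-33))*(-40) = ((20/3)*(-33))*(-40) = -220*(-40) = 8800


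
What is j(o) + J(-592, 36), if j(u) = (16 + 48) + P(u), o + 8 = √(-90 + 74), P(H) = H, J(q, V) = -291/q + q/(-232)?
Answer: 1013655/17168 + 4*I ≈ 59.043 + 4.0*I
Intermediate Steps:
J(q, V) = -291/q - q/232 (J(q, V) = -291/q + q*(-1/232) = -291/q - q/232)
o = -8 + 4*I (o = -8 + √(-90 + 74) = -8 + √(-16) = -8 + 4*I ≈ -8.0 + 4.0*I)
j(u) = 64 + u (j(u) = (16 + 48) + u = 64 + u)
j(o) + J(-592, 36) = (64 + (-8 + 4*I)) + (-291/(-592) - 1/232*(-592)) = (56 + 4*I) + (-291*(-1/592) + 74/29) = (56 + 4*I) + (291/592 + 74/29) = (56 + 4*I) + 52247/17168 = 1013655/17168 + 4*I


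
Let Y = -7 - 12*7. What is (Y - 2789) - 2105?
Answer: -4985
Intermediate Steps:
Y = -91 (Y = -7 - 84 = -91)
(Y - 2789) - 2105 = (-91 - 2789) - 2105 = -2880 - 2105 = -4985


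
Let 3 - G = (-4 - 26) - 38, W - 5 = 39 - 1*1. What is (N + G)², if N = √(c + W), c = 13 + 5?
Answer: (71 + √61)² ≈ 6211.1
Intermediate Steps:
W = 43 (W = 5 + (39 - 1*1) = 5 + (39 - 1) = 5 + 38 = 43)
c = 18
G = 71 (G = 3 - ((-4 - 26) - 38) = 3 - (-30 - 38) = 3 - 1*(-68) = 3 + 68 = 71)
N = √61 (N = √(18 + 43) = √61 ≈ 7.8102)
(N + G)² = (√61 + 71)² = (71 + √61)²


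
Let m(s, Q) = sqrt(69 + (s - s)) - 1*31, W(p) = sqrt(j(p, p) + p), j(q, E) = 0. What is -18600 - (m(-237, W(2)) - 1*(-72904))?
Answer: -91473 - sqrt(69) ≈ -91481.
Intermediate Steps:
W(p) = sqrt(p) (W(p) = sqrt(0 + p) = sqrt(p))
m(s, Q) = -31 + sqrt(69) (m(s, Q) = sqrt(69 + 0) - 31 = sqrt(69) - 31 = -31 + sqrt(69))
-18600 - (m(-237, W(2)) - 1*(-72904)) = -18600 - ((-31 + sqrt(69)) - 1*(-72904)) = -18600 - ((-31 + sqrt(69)) + 72904) = -18600 - (72873 + sqrt(69)) = -18600 + (-72873 - sqrt(69)) = -91473 - sqrt(69)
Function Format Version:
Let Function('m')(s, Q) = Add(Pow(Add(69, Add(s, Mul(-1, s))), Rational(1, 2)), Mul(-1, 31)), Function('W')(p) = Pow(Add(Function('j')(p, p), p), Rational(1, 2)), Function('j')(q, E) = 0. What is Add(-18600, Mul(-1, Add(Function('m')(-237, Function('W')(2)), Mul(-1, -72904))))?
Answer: Add(-91473, Mul(-1, Pow(69, Rational(1, 2)))) ≈ -91481.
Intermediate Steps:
Function('W')(p) = Pow(p, Rational(1, 2)) (Function('W')(p) = Pow(Add(0, p), Rational(1, 2)) = Pow(p, Rational(1, 2)))
Function('m')(s, Q) = Add(-31, Pow(69, Rational(1, 2))) (Function('m')(s, Q) = Add(Pow(Add(69, 0), Rational(1, 2)), -31) = Add(Pow(69, Rational(1, 2)), -31) = Add(-31, Pow(69, Rational(1, 2))))
Add(-18600, Mul(-1, Add(Function('m')(-237, Function('W')(2)), Mul(-1, -72904)))) = Add(-18600, Mul(-1, Add(Add(-31, Pow(69, Rational(1, 2))), Mul(-1, -72904)))) = Add(-18600, Mul(-1, Add(Add(-31, Pow(69, Rational(1, 2))), 72904))) = Add(-18600, Mul(-1, Add(72873, Pow(69, Rational(1, 2))))) = Add(-18600, Add(-72873, Mul(-1, Pow(69, Rational(1, 2))))) = Add(-91473, Mul(-1, Pow(69, Rational(1, 2))))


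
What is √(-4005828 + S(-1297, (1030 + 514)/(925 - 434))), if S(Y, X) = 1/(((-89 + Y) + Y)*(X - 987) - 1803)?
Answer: I*√6719944584884674243099162/1295199586 ≈ 2001.5*I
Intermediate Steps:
S(Y, X) = 1/(-1803 + (-987 + X)*(-89 + 2*Y)) (S(Y, X) = 1/((-89 + 2*Y)*(-987 + X) - 1803) = 1/((-987 + X)*(-89 + 2*Y) - 1803) = 1/(-1803 + (-987 + X)*(-89 + 2*Y)))
√(-4005828 + S(-1297, (1030 + 514)/(925 - 434))) = √(-4005828 + 1/(86040 - 1974*(-1297) - 89*(1030 + 514)/(925 - 434) + 2*((1030 + 514)/(925 - 434))*(-1297))) = √(-4005828 + 1/(86040 + 2560278 - 137416/491 + 2*(1544/491)*(-1297))) = √(-4005828 + 1/(86040 + 2560278 - 137416/491 + 2*(1544*(1/491))*(-1297))) = √(-4005828 + 1/(86040 + 2560278 - 89*1544/491 + 2*(1544/491)*(-1297))) = √(-4005828 + 1/(86040 + 2560278 - 137416/491 - 4005136/491)) = √(-4005828 + 1/(1295199586/491)) = √(-4005828 + 491/1295199586) = √(-5188346767186717/1295199586) = I*√6719944584884674243099162/1295199586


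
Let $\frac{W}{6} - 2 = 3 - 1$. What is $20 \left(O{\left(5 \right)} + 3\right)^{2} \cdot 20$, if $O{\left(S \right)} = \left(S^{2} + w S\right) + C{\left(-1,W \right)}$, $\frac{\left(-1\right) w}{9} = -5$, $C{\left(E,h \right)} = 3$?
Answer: $26214400$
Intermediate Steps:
$W = 24$ ($W = 12 + 6 \left(3 - 1\right) = 12 + 6 \cdot 2 = 12 + 12 = 24$)
$w = 45$ ($w = \left(-9\right) \left(-5\right) = 45$)
$O{\left(S \right)} = 3 + S^{2} + 45 S$ ($O{\left(S \right)} = \left(S^{2} + 45 S\right) + 3 = 3 + S^{2} + 45 S$)
$20 \left(O{\left(5 \right)} + 3\right)^{2} \cdot 20 = 20 \left(\left(3 + 5^{2} + 45 \cdot 5\right) + 3\right)^{2} \cdot 20 = 20 \left(\left(3 + 25 + 225\right) + 3\right)^{2} \cdot 20 = 20 \left(253 + 3\right)^{2} \cdot 20 = 20 \cdot 256^{2} \cdot 20 = 20 \cdot 65536 \cdot 20 = 1310720 \cdot 20 = 26214400$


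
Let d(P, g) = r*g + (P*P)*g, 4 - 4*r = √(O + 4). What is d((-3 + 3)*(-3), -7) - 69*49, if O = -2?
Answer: -3388 + 7*√2/4 ≈ -3385.5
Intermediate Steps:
r = 1 - √2/4 (r = 1 - √(-2 + 4)/4 = 1 - √2/4 ≈ 0.64645)
d(P, g) = g*P² + g*(1 - √2/4) (d(P, g) = (1 - √2/4)*g + (P*P)*g = g*(1 - √2/4) + P²*g = g*(1 - √2/4) + g*P² = g*P² + g*(1 - √2/4))
d((-3 + 3)*(-3), -7) - 69*49 = (¼)*(-7)*(4 - √2 + 4*((-3 + 3)*(-3))²) - 69*49 = (¼)*(-7)*(4 - √2 + 4*(0*(-3))²) - 3381 = (¼)*(-7)*(4 - √2 + 4*0²) - 3381 = (¼)*(-7)*(4 - √2 + 4*0) - 3381 = (¼)*(-7)*(4 - √2 + 0) - 3381 = (¼)*(-7)*(4 - √2) - 3381 = (-7 + 7*√2/4) - 3381 = -3388 + 7*√2/4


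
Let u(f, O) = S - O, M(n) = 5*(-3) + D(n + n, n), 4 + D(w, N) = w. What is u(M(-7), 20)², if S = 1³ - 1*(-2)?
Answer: 289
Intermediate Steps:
D(w, N) = -4 + w
M(n) = -19 + 2*n (M(n) = 5*(-3) + (-4 + (n + n)) = -15 + (-4 + 2*n) = -19 + 2*n)
S = 3 (S = 1 + 2 = 3)
u(f, O) = 3 - O
u(M(-7), 20)² = (3 - 1*20)² = (3 - 20)² = (-17)² = 289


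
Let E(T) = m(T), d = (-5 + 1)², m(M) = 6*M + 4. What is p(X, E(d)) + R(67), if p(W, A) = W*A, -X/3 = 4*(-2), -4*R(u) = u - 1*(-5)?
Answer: 2382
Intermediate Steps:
m(M) = 4 + 6*M
d = 16 (d = (-4)² = 16)
R(u) = -5/4 - u/4 (R(u) = -(u - 1*(-5))/4 = -(u + 5)/4 = -(5 + u)/4 = -5/4 - u/4)
E(T) = 4 + 6*T
X = 24 (X = -12*(-2) = -3*(-8) = 24)
p(W, A) = A*W
p(X, E(d)) + R(67) = (4 + 6*16)*24 + (-5/4 - ¼*67) = (4 + 96)*24 + (-5/4 - 67/4) = 100*24 - 18 = 2400 - 18 = 2382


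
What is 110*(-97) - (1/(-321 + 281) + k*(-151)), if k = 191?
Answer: 726841/40 ≈ 18171.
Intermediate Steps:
110*(-97) - (1/(-321 + 281) + k*(-151)) = 110*(-97) - (1/(-321 + 281) + 191*(-151)) = -10670 - (1/(-40) - 28841) = -10670 - (-1/40 - 28841) = -10670 - 1*(-1153641/40) = -10670 + 1153641/40 = 726841/40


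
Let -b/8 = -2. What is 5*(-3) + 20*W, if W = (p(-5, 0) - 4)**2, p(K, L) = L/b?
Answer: 305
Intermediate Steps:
b = 16 (b = -8*(-2) = 16)
p(K, L) = L/16
W = 16 (W = ((1/16)*0 - 4)**2 = (0 - 4)**2 = (-4)**2 = 16)
5*(-3) + 20*W = 5*(-3) + 20*16 = -15 + 320 = 305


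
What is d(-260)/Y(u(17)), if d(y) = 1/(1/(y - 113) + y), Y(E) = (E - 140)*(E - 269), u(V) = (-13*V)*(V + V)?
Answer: -373/5777263103442 ≈ -6.4563e-11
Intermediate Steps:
u(V) = -26*V**2 (u(V) = (-13*V)*(2*V) = -26*V**2)
Y(E) = (-269 + E)*(-140 + E) (Y(E) = (-140 + E)*(-269 + E) = (-269 + E)*(-140 + E))
d(y) = 1/(y + 1/(-113 + y)) (d(y) = 1/(1/(-113 + y) + y) = 1/(y + 1/(-113 + y)))
d(-260)/Y(u(17)) = ((-113 - 260)/(1 + (-260)**2 - 113*(-260)))/(37660 + (-26*17**2)**2 - (-10634)*17**2) = (-373/(1 + 67600 + 29380))/(37660 + (-26*289)**2 - (-10634)*289) = (-373/96981)/(37660 + (-7514)**2 - 409*(-7514)) = ((1/96981)*(-373))/(37660 + 56460196 + 3073226) = -373/96981/59571082 = -373/96981*1/59571082 = -373/5777263103442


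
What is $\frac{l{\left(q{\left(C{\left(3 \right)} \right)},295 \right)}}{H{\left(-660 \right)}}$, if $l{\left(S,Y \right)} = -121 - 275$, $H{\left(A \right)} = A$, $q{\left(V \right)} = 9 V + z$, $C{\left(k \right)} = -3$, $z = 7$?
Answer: $\frac{3}{5} \approx 0.6$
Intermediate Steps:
$q{\left(V \right)} = 7 + 9 V$ ($q{\left(V \right)} = 9 V + 7 = 7 + 9 V$)
$l{\left(S,Y \right)} = -396$
$\frac{l{\left(q{\left(C{\left(3 \right)} \right)},295 \right)}}{H{\left(-660 \right)}} = - \frac{396}{-660} = \left(-396\right) \left(- \frac{1}{660}\right) = \frac{3}{5}$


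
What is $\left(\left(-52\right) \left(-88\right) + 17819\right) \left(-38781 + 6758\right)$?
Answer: $-717155085$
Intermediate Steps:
$\left(\left(-52\right) \left(-88\right) + 17819\right) \left(-38781 + 6758\right) = \left(4576 + 17819\right) \left(-32023\right) = 22395 \left(-32023\right) = -717155085$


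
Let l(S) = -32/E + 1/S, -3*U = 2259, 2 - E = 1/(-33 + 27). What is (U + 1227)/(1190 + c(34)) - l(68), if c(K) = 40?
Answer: 2743651/181220 ≈ 15.140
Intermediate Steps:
E = 13/6 (E = 2 - 1/(-33 + 27) = 2 - 1/(-6) = 2 - 1*(-⅙) = 2 + ⅙ = 13/6 ≈ 2.1667)
U = -753 (U = -⅓*2259 = -753)
l(S) = -192/13 + 1/S (l(S) = -32/13/6 + 1/S = -32*6/13 + 1/S = -192/13 + 1/S)
(U + 1227)/(1190 + c(34)) - l(68) = (-753 + 1227)/(1190 + 40) - (-192/13 + 1/68) = 474/1230 - (-192/13 + 1/68) = 474*(1/1230) - 1*(-13043/884) = 79/205 + 13043/884 = 2743651/181220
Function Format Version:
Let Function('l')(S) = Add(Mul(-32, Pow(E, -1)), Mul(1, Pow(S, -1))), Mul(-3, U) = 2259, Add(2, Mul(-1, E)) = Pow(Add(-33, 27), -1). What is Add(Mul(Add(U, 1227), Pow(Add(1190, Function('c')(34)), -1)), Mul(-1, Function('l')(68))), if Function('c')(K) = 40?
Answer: Rational(2743651, 181220) ≈ 15.140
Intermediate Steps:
E = Rational(13, 6) (E = Add(2, Mul(-1, Pow(Add(-33, 27), -1))) = Add(2, Mul(-1, Pow(-6, -1))) = Add(2, Mul(-1, Rational(-1, 6))) = Add(2, Rational(1, 6)) = Rational(13, 6) ≈ 2.1667)
U = -753 (U = Mul(Rational(-1, 3), 2259) = -753)
Function('l')(S) = Add(Rational(-192, 13), Pow(S, -1)) (Function('l')(S) = Add(Mul(-32, Pow(Rational(13, 6), -1)), Mul(1, Pow(S, -1))) = Add(Mul(-32, Rational(6, 13)), Pow(S, -1)) = Add(Rational(-192, 13), Pow(S, -1)))
Add(Mul(Add(U, 1227), Pow(Add(1190, Function('c')(34)), -1)), Mul(-1, Function('l')(68))) = Add(Mul(Add(-753, 1227), Pow(Add(1190, 40), -1)), Mul(-1, Add(Rational(-192, 13), Pow(68, -1)))) = Add(Mul(474, Pow(1230, -1)), Mul(-1, Add(Rational(-192, 13), Rational(1, 68)))) = Add(Mul(474, Rational(1, 1230)), Mul(-1, Rational(-13043, 884))) = Add(Rational(79, 205), Rational(13043, 884)) = Rational(2743651, 181220)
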